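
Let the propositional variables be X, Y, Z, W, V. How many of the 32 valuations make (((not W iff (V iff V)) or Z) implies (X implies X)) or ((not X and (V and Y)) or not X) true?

32

Initial set: {T ((((not W iff (V iff V)) or Z) implies (X implies X)) or ((not X and (V and Y)) or not X))}.
T ((((not W iff (V iff V)) or Z) implies (X implies X)) or ((not X and (V and Y)) or not X)): β-rule — branch into T (((not W iff (V iff V)) or Z) implies (X implies X))  //  T ((not X and (V and Y)) or not X).
  branch 1 (add T (((not W iff (V iff V)) or Z) implies (X implies X))):
    T (((not W iff (V iff V)) or Z) implies (X implies X)): β-rule — branch into F ((not W iff (V iff V)) or Z)  //  T (X implies X).
      branch 1.1 (add F ((not W iff (V iff V)) or Z)):
        F ((not W iff (V iff V)) or Z): α-rule — add F (not W iff (V iff V)), F Z.
        F (not W iff (V iff V)): β-rule — branch into T not W, F (V iff V)  //  F not W, T (V iff V).
          branch 1.1.1 (add T not W, F (V iff V)):
            F (V iff V): β-rule — branch into T V, F V  //  F V, T V.
              branch 1.1.1.1 (add T V, F V):
                × closes — contains both V and not V.
              branch 1.1.1.2 (add F V, T V):
                × closes — contains both V and not V.
          branch 1.1.2 (add F not W, T (V iff V)):
            T (V iff V): β-rule — branch into T V, T V  //  F V, F V.
              branch 1.1.2.1 (add T V, T V):
                ○ open, literals {V=true, W=true, Z=false}.
              branch 1.1.2.2 (add F V, F V):
                ○ open, literals {V=false, W=true, Z=false}.
      branch 1.2 (add T (X implies X)):
        T (X implies X): β-rule — branch into F X  //  T X.
          branch 1.2.1 (add F X):
            ○ open, literals {X=false}.
          branch 1.2.2 (add T X):
            ○ open, literals {X=true}.
  branch 2 (add T ((not X and (V and Y)) or not X)):
    T ((not X and (V and Y)) or not X): β-rule — branch into T (not X and (V and Y))  //  T not X.
      branch 2.1 (add T (not X and (V and Y))):
        T (not X and (V and Y)): α-rule — add T not X, T (V and Y).
        T (V and Y): α-rule — add T V, T Y.
        ○ open, literals {V=true, X=false, Y=true}.
      branch 2.2 (add T not X):
        ○ open, literals {X=false}.
2 branches closed, 6 open.
Each open branch fixes some atoms; the unmentioned ones are free. Counting distinct full assignments: branch {V=true, W=true, Z=false} (X, Y) contributes 4 new; branch {V=false, W=true, Z=false} (X, Y) contributes 4 new; branch {X=false} (Y, Z, W, V) contributes 12 new; branch {X=true} (Y, Z, W, V) contributes 12 new; branch {V=true, X=false, Y=true} (Z, W) contributes 0 new; branch {X=false} (Y, Z, W, V) contributes 0 new. Total: 32.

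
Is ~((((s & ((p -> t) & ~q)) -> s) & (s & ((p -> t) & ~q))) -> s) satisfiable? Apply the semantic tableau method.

Initial set: {~((((s & ((p -> t) & ~q)) -> s) & (s & ((p -> t) & ~q))) -> s)}.
~((((s & ((p -> t) & ~q)) -> s) & (s & ((p -> t) & ~q))) -> s): α-rule — add (((s & ((p -> t) & ~q)) -> s) & (s & ((p -> t) & ~q))), ~s.
(((s & ((p -> t) & ~q)) -> s) & (s & ((p -> t) & ~q))): α-rule — add ((s & ((p -> t) & ~q)) -> s), (s & ((p -> t) & ~q)).
(s & ((p -> t) & ~q)): α-rule — add s, ((p -> t) & ~q).
× closes — contains both s and ~s.
All 1 branch closes.
Every branch closed; the formula is unsatisfiable.

Unsatisfiable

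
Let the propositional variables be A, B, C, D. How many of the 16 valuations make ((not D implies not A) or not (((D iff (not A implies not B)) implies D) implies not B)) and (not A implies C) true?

Initial set: {(((not D implies not A) or not (((D iff (not A implies not B)) implies D) implies not B)) and (not A implies C))}.
(((not D implies not A) or not (((D iff (not A implies not B)) implies D) implies not B)) and (not A implies C)): α-rule — add ((not D implies not A) or not (((D iff (not A implies not B)) implies D) implies not B)), (not A implies C).
((not D implies not A) or not (((D iff (not A implies not B)) implies D) implies not B)): β-rule — branch into (not D implies not A)  //  not (((D iff (not A implies not B)) implies D) implies not B).
  branch 1 (add (not D implies not A)):
    (not A implies C): β-rule — branch into not not A  //  C.
      branch 1.1 (add not not A):
        (not D implies not A): β-rule — branch into not not D  //  not A.
          branch 1.1.1 (add not not D):
            ○ open, literals {A=true, D=true}.
          branch 1.1.2 (add not A):
            × closes — contains both A and not A.
      branch 1.2 (add C):
        (not D implies not A): β-rule — branch into not not D  //  not A.
          branch 1.2.1 (add not not D):
            ○ open, literals {C=true, D=true}.
          branch 1.2.2 (add not A):
            ○ open, literals {A=false, C=true}.
  branch 2 (add not (((D iff (not A implies not B)) implies D) implies not B)):
    not (((D iff (not A implies not B)) implies D) implies not B): α-rule — add ((D iff (not A implies not B)) implies D), not not B.
    (not A implies C): β-rule — branch into not not A  //  C.
      branch 2.1 (add not not A):
        ((D iff (not A implies not B)) implies D): β-rule — branch into not (D iff (not A implies not B))  //  D.
          branch 2.1.1 (add not (D iff (not A implies not B))):
            not (D iff (not A implies not B)): β-rule — branch into D, not (not A implies not B)  //  not D, (not A implies not B).
              branch 2.1.1.1 (add D, not (not A implies not B)):
                not (not A implies not B): α-rule — add not A, not not B.
                × closes — contains both A and not A.
              branch 2.1.1.2 (add not D, (not A implies not B)):
                (not A implies not B): β-rule — branch into not not A  //  not B.
                  branch 2.1.1.2.1 (add not not A):
                    ○ open, literals {A=true, B=true, D=false}.
                  branch 2.1.1.2.2 (add not B):
                    × closes — contains both B and not B.
          branch 2.1.2 (add D):
            ○ open, literals {A=true, B=true, D=true}.
      branch 2.2 (add C):
        ((D iff (not A implies not B)) implies D): β-rule — branch into not (D iff (not A implies not B))  //  D.
          branch 2.2.1 (add not (D iff (not A implies not B))):
            not (D iff (not A implies not B)): β-rule — branch into D, not (not A implies not B)  //  not D, (not A implies not B).
              branch 2.2.1.1 (add D, not (not A implies not B)):
                not (not A implies not B): α-rule — add not A, not not B.
                ○ open, literals {A=false, B=true, C=true, D=true}.
              branch 2.2.1.2 (add not D, (not A implies not B)):
                (not A implies not B): β-rule — branch into not not A  //  not B.
                  branch 2.2.1.2.1 (add not not A):
                    ○ open, literals {A=true, B=true, C=true, D=false}.
                  branch 2.2.1.2.2 (add not B):
                    × closes — contains both B and not B.
          branch 2.2.2 (add D):
            ○ open, literals {B=true, C=true, D=true}.
4 branches closed, 8 open.
Each open branch fixes some atoms; the unmentioned ones are free. Counting distinct full assignments: branch {A=true, D=true} (B, C) contributes 4 new; branch {C=true, D=true} (A, B) contributes 2 new; branch {A=false, C=true} (B, D) contributes 2 new; branch {A=true, B=true, D=false} (C) contributes 2 new; branch {A=true, B=true, D=true} (C) contributes 0 new; branch {A=false, B=true, C=true, D=true} (none free) contributes 0 new; branch {A=true, B=true, C=true, D=false} (none free) contributes 0 new; branch {B=true, C=true, D=true} (A) contributes 0 new. Total: 10.

10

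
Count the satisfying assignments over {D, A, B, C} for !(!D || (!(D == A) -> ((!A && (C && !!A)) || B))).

2

Initial set: {!(!D || (!(D == A) -> ((!A && (C && !!A)) || B)))}.
!(!D || (!(D == A) -> ((!A && (C && !!A)) || B))): α-rule — add !!D, !(!(D == A) -> ((!A && (C && !!A)) || B)).
!(!(D == A) -> ((!A && (C && !!A)) || B)): α-rule — add !(D == A), !((!A && (C && !!A)) || B).
!((!A && (C && !!A)) || B): α-rule — add !(!A && (C && !!A)), !B.
!(D == A): β-rule — branch into D, !A  //  !D, A.
  branch 1 (add D, !A):
    !(!A && (C && !!A)): β-rule — branch into !!A  //  !(C && !!A).
      branch 1.1 (add !!A):
        × closes — contains both A and !A.
      branch 1.2 (add !(C && !!A)):
        !(C && !!A): β-rule — branch into !C  //  !!!A.
          branch 1.2.1 (add !C):
            ○ open, literals {A=false, B=false, C=false, D=true}.
          branch 1.2.2 (add !!!A):
            !!!A: drop double negation, giving !A.
            ○ open, literals {A=false, B=false, D=true}.
  branch 2 (add !D, A):
    × closes — contains both D and !D.
2 branches closed, 2 open.
Each open branch fixes some atoms; the unmentioned ones are free. Counting distinct full assignments: branch {A=false, B=false, C=false, D=true} (none free) contributes 1 new; branch {A=false, B=false, D=true} (C) contributes 1 new. Total: 2.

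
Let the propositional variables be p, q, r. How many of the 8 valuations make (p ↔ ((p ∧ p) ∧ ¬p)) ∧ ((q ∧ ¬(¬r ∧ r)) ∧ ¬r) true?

Initial set: {T ((p ↔ ((p ∧ p) ∧ ¬p)) ∧ ((q ∧ ¬(¬r ∧ r)) ∧ ¬r))}.
T ((p ↔ ((p ∧ p) ∧ ¬p)) ∧ ((q ∧ ¬(¬r ∧ r)) ∧ ¬r)): α-rule — add T (p ↔ ((p ∧ p) ∧ ¬p)), T ((q ∧ ¬(¬r ∧ r)) ∧ ¬r).
T ((q ∧ ¬(¬r ∧ r)) ∧ ¬r): α-rule — add T (q ∧ ¬(¬r ∧ r)), T ¬r.
T (q ∧ ¬(¬r ∧ r)): α-rule — add T q, T ¬(¬r ∧ r).
T (p ↔ ((p ∧ p) ∧ ¬p)): β-rule — branch into T p, T ((p ∧ p) ∧ ¬p)  //  F p, F ((p ∧ p) ∧ ¬p).
  branch 1 (add T p, T ((p ∧ p) ∧ ¬p)):
    T ((p ∧ p) ∧ ¬p): α-rule — add T (p ∧ p), T ¬p.
    × closes — contains both p and ¬p.
  branch 2 (add F p, F ((p ∧ p) ∧ ¬p)):
    T ¬(¬r ∧ r): β-rule — branch into F ¬r  //  F r.
      branch 2.1 (add F ¬r):
        × closes — contains both r and ¬r.
      branch 2.2 (add F r):
        F ((p ∧ p) ∧ ¬p): β-rule — branch into F (p ∧ p)  //  F ¬p.
          branch 2.2.1 (add F (p ∧ p)):
            F (p ∧ p): β-rule — branch into F p  //  F p.
              branch 2.2.1.1 (add F p):
                ○ open, literals {p=false, q=true, r=false}.
              branch 2.2.1.2 (add F p):
                ○ open, literals {p=false, q=true, r=false}.
          branch 2.2.2 (add F ¬p):
            × closes — contains both p and ¬p.
3 branches closed, 2 open.
Each open branch fixes some atoms; the unmentioned ones are free. Counting distinct full assignments: branch {p=false, q=true, r=false} (none free) contributes 1 new; branch {p=false, q=true, r=false} (none free) contributes 0 new. Total: 1.

1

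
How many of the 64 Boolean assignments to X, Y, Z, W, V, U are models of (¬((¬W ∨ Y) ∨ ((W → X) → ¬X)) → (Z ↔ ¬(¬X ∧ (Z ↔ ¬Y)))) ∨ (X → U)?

62

Initial set: {((¬((¬W ∨ Y) ∨ ((W → X) → ¬X)) → (Z ↔ ¬(¬X ∧ (Z ↔ ¬Y)))) ∨ (X → U))}.
((¬((¬W ∨ Y) ∨ ((W → X) → ¬X)) → (Z ↔ ¬(¬X ∧ (Z ↔ ¬Y)))) ∨ (X → U)): β-rule — branch into (¬((¬W ∨ Y) ∨ ((W → X) → ¬X)) → (Z ↔ ¬(¬X ∧ (Z ↔ ¬Y))))  //  (X → U).
  branch 1 (add (¬((¬W ∨ Y) ∨ ((W → X) → ¬X)) → (Z ↔ ¬(¬X ∧ (Z ↔ ¬Y))))):
    (¬((¬W ∨ Y) ∨ ((W → X) → ¬X)) → (Z ↔ ¬(¬X ∧ (Z ↔ ¬Y)))): β-rule — branch into ¬¬((¬W ∨ Y) ∨ ((W → X) → ¬X))  //  (Z ↔ ¬(¬X ∧ (Z ↔ ¬Y))).
      branch 1.1 (add ¬¬((¬W ∨ Y) ∨ ((W → X) → ¬X))):
        ¬¬((¬W ∨ Y) ∨ ((W → X) → ¬X)): β-rule — branch into (¬W ∨ Y)  //  ((W → X) → ¬X).
          branch 1.1.1 (add (¬W ∨ Y)):
            (¬W ∨ Y): β-rule — branch into ¬W  //  Y.
              branch 1.1.1.1 (add ¬W):
                ○ open, literals {W=F}.
              branch 1.1.1.2 (add Y):
                ○ open, literals {Y=T}.
          branch 1.1.2 (add ((W → X) → ¬X)):
            ((W → X) → ¬X): β-rule — branch into ¬(W → X)  //  ¬X.
              branch 1.1.2.1 (add ¬(W → X)):
                ¬(W → X): α-rule — add W, ¬X.
                ○ open, literals {W=T, X=F}.
              branch 1.1.2.2 (add ¬X):
                ○ open, literals {X=F}.
      branch 1.2 (add (Z ↔ ¬(¬X ∧ (Z ↔ ¬Y)))):
        (Z ↔ ¬(¬X ∧ (Z ↔ ¬Y))): β-rule — branch into Z, ¬(¬X ∧ (Z ↔ ¬Y))  //  ¬Z, ¬¬(¬X ∧ (Z ↔ ¬Y)).
          branch 1.2.1 (add Z, ¬(¬X ∧ (Z ↔ ¬Y))):
            ¬(¬X ∧ (Z ↔ ¬Y)): β-rule — branch into ¬¬X  //  ¬(Z ↔ ¬Y).
              branch 1.2.1.1 (add ¬¬X):
                ○ open, literals {X=T, Z=T}.
              branch 1.2.1.2 (add ¬(Z ↔ ¬Y)):
                ¬(Z ↔ ¬Y): β-rule — branch into Z, ¬¬Y  //  ¬Z, ¬Y.
                  branch 1.2.1.2.1 (add Z, ¬¬Y):
                    ○ open, literals {Y=T, Z=T}.
                  branch 1.2.1.2.2 (add ¬Z, ¬Y):
                    × closes — contains both Z and ¬Z.
          branch 1.2.2 (add ¬Z, ¬¬(¬X ∧ (Z ↔ ¬Y))):
            ¬¬(¬X ∧ (Z ↔ ¬Y)): α-rule — add ¬X, (Z ↔ ¬Y).
            (Z ↔ ¬Y): β-rule — branch into Z, ¬Y  //  ¬Z, ¬¬Y.
              branch 1.2.2.1 (add Z, ¬Y):
                × closes — contains both Z and ¬Z.
              branch 1.2.2.2 (add ¬Z, ¬¬Y):
                ○ open, literals {X=F, Y=T, Z=F}.
  branch 2 (add (X → U)):
    (X → U): β-rule — branch into ¬X  //  U.
      branch 2.1 (add ¬X):
        ○ open, literals {X=F}.
      branch 2.2 (add U):
        ○ open, literals {U=T}.
2 branches closed, 9 open.
Each open branch fixes some atoms; the unmentioned ones are free. Counting distinct full assignments: branch {W=F} (X, Y, Z, V, U) contributes 32 new; branch {Y=T} (X, Z, W, V, U) contributes 16 new; branch {W=T, X=F} (Y, Z, V, U) contributes 8 new; branch {X=F} (Y, Z, W, V, U) contributes 0 new; branch {X=T, Z=T} (Y, W, V, U) contributes 4 new; branch {Y=T, Z=T} (X, W, V, U) contributes 0 new; branch {X=F, Y=T, Z=F} (W, V, U) contributes 0 new; branch {X=F} (Y, Z, W, V, U) contributes 0 new; branch {U=T} (X, Y, Z, W, V) contributes 2 new. Total: 62.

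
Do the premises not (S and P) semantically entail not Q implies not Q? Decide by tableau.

Initial set: {T not (S and P); F (not Q implies not Q)}.
F (not Q implies not Q): α-rule — add T not Q, F not Q.
× closes — contains both Q and not Q.
All 1 branch closes.
Every branch closed, so the premises entail the conclusion.

Yes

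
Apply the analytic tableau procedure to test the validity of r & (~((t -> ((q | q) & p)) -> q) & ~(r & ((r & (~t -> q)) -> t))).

Not valid

Assume the negation and expand:
Initial set: {~(r & (~((t -> ((q | q) & p)) -> q) & ~(r & ((r & (~t -> q)) -> t))))}.
~(r & (~((t -> ((q | q) & p)) -> q) & ~(r & ((r & (~t -> q)) -> t)))): β-rule — branch into ~r  //  ~(~((t -> ((q | q) & p)) -> q) & ~(r & ((r & (~t -> q)) -> t))).
  branch 1 (add ~r):
    ○ open, literals {r=0}.
  branch 2 (add ~(~((t -> ((q | q) & p)) -> q) & ~(r & ((r & (~t -> q)) -> t)))):
    ~(~((t -> ((q | q) & p)) -> q) & ~(r & ((r & (~t -> q)) -> t))): β-rule — branch into ~~((t -> ((q | q) & p)) -> q)  //  ~~(r & ((r & (~t -> q)) -> t)).
      branch 2.1 (add ~~((t -> ((q | q) & p)) -> q)):
        ~~((t -> ((q | q) & p)) -> q): β-rule — branch into ~(t -> ((q | q) & p))  //  q.
          branch 2.1.1 (add ~(t -> ((q | q) & p))):
            ~(t -> ((q | q) & p)): α-rule — add t, ~((q | q) & p).
            ~((q | q) & p): β-rule — branch into ~(q | q)  //  ~p.
              branch 2.1.1.1 (add ~(q | q)):
                ~(q | q): α-rule — add ~q, ~q.
                ○ open, literals {q=0, t=1}.
              branch 2.1.1.2 (add ~p):
                ○ open, literals {p=0, t=1}.
          branch 2.1.2 (add q):
            ○ open, literals {q=1}.
      branch 2.2 (add ~~(r & ((r & (~t -> q)) -> t))):
        ~~(r & ((r & (~t -> q)) -> t)): α-rule — add r, ((r & (~t -> q)) -> t).
        ((r & (~t -> q)) -> t): β-rule — branch into ~(r & (~t -> q))  //  t.
          branch 2.2.1 (add ~(r & (~t -> q))):
            ~(r & (~t -> q)): β-rule — branch into ~r  //  ~(~t -> q).
              branch 2.2.1.1 (add ~r):
                × closes — contains both r and ~r.
              branch 2.2.1.2 (add ~(~t -> q)):
                ~(~t -> q): α-rule — add ~t, ~q.
                ○ open, literals {q=0, r=1, t=0}.
          branch 2.2.2 (add t):
            ○ open, literals {r=1, t=1}.
1 branch closed, 6 open.
An open branch gives a countermodel: r=0 (unmentioned atoms arbitrary); under it the original formula is false.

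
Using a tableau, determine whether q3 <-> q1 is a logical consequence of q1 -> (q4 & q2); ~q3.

No

Initial set: {(q1 -> (q4 & q2)); ~q3; ~(q3 <-> q1)}.
(q1 -> (q4 & q2)): β-rule — branch into ~q1  //  (q4 & q2).
  branch 1 (add ~q1):
    ~(q3 <-> q1): β-rule — branch into q3, ~q1  //  ~q3, q1.
      branch 1.1 (add q3, ~q1):
        × closes — contains both q3 and ~q3.
      branch 1.2 (add ~q3, q1):
        × closes — contains both q1 and ~q1.
  branch 2 (add (q4 & q2)):
    (q4 & q2): α-rule — add q4, q2.
    ~(q3 <-> q1): β-rule — branch into q3, ~q1  //  ~q3, q1.
      branch 2.1 (add q3, ~q1):
        × closes — contains both q3 and ~q3.
      branch 2.2 (add ~q3, q1):
        ○ open, literals {q1=1, q2=1, q3=0, q4=1}.
3 branches closed, 1 open.
An open branch gives a countermodel: q1=1, q2=1, q3=0, q4=1 (unmentioned atoms arbitrary); the premises hold there but the conclusion fails.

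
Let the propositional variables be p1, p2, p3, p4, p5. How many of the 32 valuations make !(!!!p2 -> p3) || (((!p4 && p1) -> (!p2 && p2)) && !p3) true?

14

Initial set: {(!(!!!p2 -> p3) || (((!p4 && p1) -> (!p2 && p2)) && !p3))}.
(!(!!!p2 -> p3) || (((!p4 && p1) -> (!p2 && p2)) && !p3)): β-rule — branch into !(!!!p2 -> p3)  //  (((!p4 && p1) -> (!p2 && p2)) && !p3).
  branch 1 (add !(!!!p2 -> p3)):
    !(!!!p2 -> p3): α-rule — add !!!p2, !p3.
    !!!p2: drop double negation, giving !p2.
    ○ open, literals {p2=F, p3=F}.
  branch 2 (add (((!p4 && p1) -> (!p2 && p2)) && !p3)):
    (((!p4 && p1) -> (!p2 && p2)) && !p3): α-rule — add ((!p4 && p1) -> (!p2 && p2)), !p3.
    ((!p4 && p1) -> (!p2 && p2)): β-rule — branch into !(!p4 && p1)  //  (!p2 && p2).
      branch 2.1 (add !(!p4 && p1)):
        !(!p4 && p1): β-rule — branch into !!p4  //  !p1.
          branch 2.1.1 (add !!p4):
            ○ open, literals {p3=F, p4=T}.
          branch 2.1.2 (add !p1):
            ○ open, literals {p1=F, p3=F}.
      branch 2.2 (add (!p2 && p2)):
        (!p2 && p2): α-rule — add !p2, p2.
        × closes — contains both p2 and !p2.
1 branch closed, 3 open.
Each open branch fixes some atoms; the unmentioned ones are free. Counting distinct full assignments: branch {p2=F, p3=F} (p1, p4, p5) contributes 8 new; branch {p3=F, p4=T} (p1, p2, p5) contributes 4 new; branch {p1=F, p3=F} (p2, p4, p5) contributes 2 new. Total: 14.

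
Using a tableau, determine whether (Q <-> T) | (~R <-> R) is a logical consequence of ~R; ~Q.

Initial set: {~R; ~Q; ~((Q <-> T) | (~R <-> R))}.
~((Q <-> T) | (~R <-> R)): α-rule — add ~(Q <-> T), ~(~R <-> R).
~(Q <-> T): β-rule — branch into Q, ~T  //  ~Q, T.
  branch 1 (add Q, ~T):
    × closes — contains both Q and ~Q.
  branch 2 (add ~Q, T):
    ~(~R <-> R): β-rule — branch into ~R, ~R  //  ~~R, R.
      branch 2.1 (add ~R, ~R):
        ○ open, literals {Q=false, R=false, T=true}.
      branch 2.2 (add ~~R, R):
        × closes — contains both R and ~R.
2 branches closed, 1 open.
An open branch gives a countermodel: Q=false, R=false, T=true (unmentioned atoms arbitrary); the premises hold there but the conclusion fails.

No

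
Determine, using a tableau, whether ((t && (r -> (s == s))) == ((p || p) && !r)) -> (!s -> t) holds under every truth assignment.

Assume the negation and expand:
Initial set: {!(((t && (r -> (s == s))) == ((p || p) && !r)) -> (!s -> t))}.
!(((t && (r -> (s == s))) == ((p || p) && !r)) -> (!s -> t)): α-rule — add ((t && (r -> (s == s))) == ((p || p) && !r)), !(!s -> t).
!(!s -> t): α-rule — add !s, !t.
((t && (r -> (s == s))) == ((p || p) && !r)): β-rule — branch into (t && (r -> (s == s))), ((p || p) && !r)  //  !(t && (r -> (s == s))), !((p || p) && !r).
  branch 1 (add (t && (r -> (s == s))), ((p || p) && !r)):
    (t && (r -> (s == s))): α-rule — add t, (r -> (s == s)).
    × closes — contains both t and !t.
  branch 2 (add !(t && (r -> (s == s))), !((p || p) && !r)):
    !(t && (r -> (s == s))): β-rule — branch into !t  //  !(r -> (s == s)).
      branch 2.1 (add !t):
        !((p || p) && !r): β-rule — branch into !(p || p)  //  !!r.
          branch 2.1.1 (add !(p || p)):
            !(p || p): α-rule — add !p, !p.
            ○ open, literals {p=F, s=F, t=F}.
          branch 2.1.2 (add !!r):
            ○ open, literals {r=T, s=F, t=F}.
      branch 2.2 (add !(r -> (s == s))):
        !(r -> (s == s)): α-rule — add r, !(s == s).
        !((p || p) && !r): β-rule — branch into !(p || p)  //  !!r.
          branch 2.2.1 (add !(p || p)):
            !(p || p): α-rule — add !p, !p.
            !(s == s): β-rule — branch into s, !s  //  !s, s.
              branch 2.2.1.1 (add s, !s):
                × closes — contains both s and !s.
              branch 2.2.1.2 (add !s, s):
                × closes — contains both s and !s.
          branch 2.2.2 (add !!r):
            !(s == s): β-rule — branch into s, !s  //  !s, s.
              branch 2.2.2.1 (add s, !s):
                × closes — contains both s and !s.
              branch 2.2.2.2 (add !s, s):
                × closes — contains both s and !s.
5 branches closed, 2 open.
An open branch gives a countermodel: p=F, s=F, t=F (unmentioned atoms arbitrary); under it the original formula is false.

Not valid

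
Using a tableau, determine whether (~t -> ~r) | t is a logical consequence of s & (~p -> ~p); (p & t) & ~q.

Initial set: {T (s & (~p -> ~p)); T ((p & t) & ~q); F ((~t -> ~r) | t)}.
T (s & (~p -> ~p)): α-rule — add T s, T (~p -> ~p).
T ((p & t) & ~q): α-rule — add T (p & t), T ~q.
F ((~t -> ~r) | t): α-rule — add F (~t -> ~r), F t.
T (p & t): α-rule — add T p, T t.
× closes — contains both t and ~t.
All 1 branch closes.
Every branch closed, so the premises entail the conclusion.

Yes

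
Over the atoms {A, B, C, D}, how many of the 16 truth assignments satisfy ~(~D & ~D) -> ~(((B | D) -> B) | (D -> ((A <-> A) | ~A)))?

8

Initial set: {T (~(~D & ~D) -> ~(((B | D) -> B) | (D -> ((A <-> A) | ~A))))}.
T (~(~D & ~D) -> ~(((B | D) -> B) | (D -> ((A <-> A) | ~A)))): β-rule — branch into F ~(~D & ~D)  //  T ~(((B | D) -> B) | (D -> ((A <-> A) | ~A))).
  branch 1 (add F ~(~D & ~D)):
    F ~(~D & ~D): α-rule — add T ~D, T ~D.
    ○ open, literals {D=false}.
  branch 2 (add T ~(((B | D) -> B) | (D -> ((A <-> A) | ~A)))):
    T ~(((B | D) -> B) | (D -> ((A <-> A) | ~A))): α-rule — add F ((B | D) -> B), F (D -> ((A <-> A) | ~A)).
    F ((B | D) -> B): α-rule — add T (B | D), F B.
    F (D -> ((A <-> A) | ~A)): α-rule — add T D, F ((A <-> A) | ~A).
    F ((A <-> A) | ~A): α-rule — add F (A <-> A), F ~A.
    T (B | D): β-rule — branch into T B  //  T D.
      branch 2.1 (add T B):
        × closes — contains both B and ~B.
      branch 2.2 (add T D):
        F (A <-> A): β-rule — branch into T A, F A  //  F A, T A.
          branch 2.2.1 (add T A, F A):
            × closes — contains both A and ~A.
          branch 2.2.2 (add F A, T A):
            × closes — contains both A and ~A.
3 branches closed, 1 open.
Each open branch fixes some atoms; the unmentioned ones are free. Counting distinct full assignments: branch {D=false} (A, B, C) contributes 8 new. Total: 8.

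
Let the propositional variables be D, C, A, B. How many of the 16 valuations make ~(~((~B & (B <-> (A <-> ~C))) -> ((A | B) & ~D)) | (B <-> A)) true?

Initial set: {~(~((~B & (B <-> (A <-> ~C))) -> ((A | B) & ~D)) | (B <-> A))}.
~(~((~B & (B <-> (A <-> ~C))) -> ((A | B) & ~D)) | (B <-> A)): α-rule — add ~~((~B & (B <-> (A <-> ~C))) -> ((A | B) & ~D)), ~(B <-> A).
~~((~B & (B <-> (A <-> ~C))) -> ((A | B) & ~D)): β-rule — branch into ~(~B & (B <-> (A <-> ~C)))  //  ((A | B) & ~D).
  branch 1 (add ~(~B & (B <-> (A <-> ~C)))):
    ~(B <-> A): β-rule — branch into B, ~A  //  ~B, A.
      branch 1.1 (add B, ~A):
        ~(~B & (B <-> (A <-> ~C))): β-rule — branch into ~~B  //  ~(B <-> (A <-> ~C)).
          branch 1.1.1 (add ~~B):
            ○ open, literals {A=false, B=true}.
          branch 1.1.2 (add ~(B <-> (A <-> ~C))):
            ~(B <-> (A <-> ~C)): β-rule — branch into B, ~(A <-> ~C)  //  ~B, (A <-> ~C).
              branch 1.1.2.1 (add B, ~(A <-> ~C)):
                ~(A <-> ~C): β-rule — branch into A, ~~C  //  ~A, ~C.
                  branch 1.1.2.1.1 (add A, ~~C):
                    × closes — contains both A and ~A.
                  branch 1.1.2.1.2 (add ~A, ~C):
                    ○ open, literals {A=false, B=true, C=false}.
              branch 1.1.2.2 (add ~B, (A <-> ~C)):
                × closes — contains both B and ~B.
      branch 1.2 (add ~B, A):
        ~(~B & (B <-> (A <-> ~C))): β-rule — branch into ~~B  //  ~(B <-> (A <-> ~C)).
          branch 1.2.1 (add ~~B):
            × closes — contains both B and ~B.
          branch 1.2.2 (add ~(B <-> (A <-> ~C))):
            ~(B <-> (A <-> ~C)): β-rule — branch into B, ~(A <-> ~C)  //  ~B, (A <-> ~C).
              branch 1.2.2.1 (add B, ~(A <-> ~C)):
                × closes — contains both B and ~B.
              branch 1.2.2.2 (add ~B, (A <-> ~C)):
                (A <-> ~C): β-rule — branch into A, ~C  //  ~A, ~~C.
                  branch 1.2.2.2.1 (add A, ~C):
                    ○ open, literals {A=true, B=false, C=false}.
                  branch 1.2.2.2.2 (add ~A, ~~C):
                    × closes — contains both A and ~A.
  branch 2 (add ((A | B) & ~D)):
    ((A | B) & ~D): α-rule — add (A | B), ~D.
    ~(B <-> A): β-rule — branch into B, ~A  //  ~B, A.
      branch 2.1 (add B, ~A):
        (A | B): β-rule — branch into A  //  B.
          branch 2.1.1 (add A):
            × closes — contains both A and ~A.
          branch 2.1.2 (add B):
            ○ open, literals {A=false, B=true, D=false}.
      branch 2.2 (add ~B, A):
        (A | B): β-rule — branch into A  //  B.
          branch 2.2.1 (add A):
            ○ open, literals {A=true, B=false, D=false}.
          branch 2.2.2 (add B):
            × closes — contains both B and ~B.
7 branches closed, 5 open.
Each open branch fixes some atoms; the unmentioned ones are free. Counting distinct full assignments: branch {A=false, B=true} (D, C) contributes 4 new; branch {A=false, B=true, C=false} (D) contributes 0 new; branch {A=true, B=false, C=false} (D) contributes 2 new; branch {A=false, B=true, D=false} (C) contributes 0 new; branch {A=true, B=false, D=false} (C) contributes 1 new. Total: 7.

7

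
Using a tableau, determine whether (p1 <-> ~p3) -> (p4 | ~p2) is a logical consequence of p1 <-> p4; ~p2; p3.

Initial set: {(p1 <-> p4); ~p2; p3; ~((p1 <-> ~p3) -> (p4 | ~p2))}.
~((p1 <-> ~p3) -> (p4 | ~p2)): α-rule — add (p1 <-> ~p3), ~(p4 | ~p2).
~(p4 | ~p2): α-rule — add ~p4, ~~p2.
× closes — contains both p2 and ~p2.
All 1 branch closes.
Every branch closed, so the premises entail the conclusion.

Yes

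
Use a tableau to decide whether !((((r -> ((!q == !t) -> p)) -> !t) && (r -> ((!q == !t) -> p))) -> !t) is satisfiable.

Unsatisfiable

Initial set: {T !((((r -> ((!q == !t) -> p)) -> !t) && (r -> ((!q == !t) -> p))) -> !t)}.
T !((((r -> ((!q == !t) -> p)) -> !t) && (r -> ((!q == !t) -> p))) -> !t): α-rule — add T (((r -> ((!q == !t) -> p)) -> !t) && (r -> ((!q == !t) -> p))), F !t.
T (((r -> ((!q == !t) -> p)) -> !t) && (r -> ((!q == !t) -> p))): α-rule — add T ((r -> ((!q == !t) -> p)) -> !t), T (r -> ((!q == !t) -> p)).
T ((r -> ((!q == !t) -> p)) -> !t): β-rule — branch into F (r -> ((!q == !t) -> p))  //  T !t.
  branch 1 (add F (r -> ((!q == !t) -> p))):
    F (r -> ((!q == !t) -> p)): α-rule — add T r, F ((!q == !t) -> p).
    F ((!q == !t) -> p): α-rule — add T (!q == !t), F p.
    T (r -> ((!q == !t) -> p)): β-rule — branch into F r  //  T ((!q == !t) -> p).
      branch 1.1 (add F r):
        × closes — contains both r and !r.
      branch 1.2 (add T ((!q == !t) -> p)):
        T (!q == !t): β-rule — branch into T !q, T !t  //  F !q, F !t.
          branch 1.2.1 (add T !q, T !t):
            × closes — contains both t and !t.
          branch 1.2.2 (add F !q, F !t):
            T ((!q == !t) -> p): β-rule — branch into F (!q == !t)  //  T p.
              branch 1.2.2.1 (add F (!q == !t)):
                F (!q == !t): β-rule — branch into T !q, F !t  //  F !q, T !t.
                  branch 1.2.2.1.1 (add T !q, F !t):
                    × closes — contains both q and !q.
                  branch 1.2.2.1.2 (add F !q, T !t):
                    × closes — contains both t and !t.
              branch 1.2.2.2 (add T p):
                × closes — contains both p and !p.
  branch 2 (add T !t):
    × closes — contains both t and !t.
All 6 branches close.
Every branch closed; the formula is unsatisfiable.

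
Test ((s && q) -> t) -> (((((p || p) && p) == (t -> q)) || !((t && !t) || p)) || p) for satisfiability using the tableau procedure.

Satisfiable

Initial set: {(((s && q) -> t) -> (((((p || p) && p) == (t -> q)) || !((t && !t) || p)) || p))}.
(((s && q) -> t) -> (((((p || p) && p) == (t -> q)) || !((t && !t) || p)) || p)): β-rule — branch into !((s && q) -> t)  //  (((((p || p) && p) == (t -> q)) || !((t && !t) || p)) || p).
  branch 1 (add !((s && q) -> t)):
    !((s && q) -> t): α-rule — add (s && q), !t.
    (s && q): α-rule — add s, q.
    ○ open, literals {q=T, s=T, t=F}.
  branch 2 (add (((((p || p) && p) == (t -> q)) || !((t && !t) || p)) || p)):
    (((((p || p) && p) == (t -> q)) || !((t && !t) || p)) || p): β-rule — branch into ((((p || p) && p) == (t -> q)) || !((t && !t) || p))  //  p.
      branch 2.1 (add ((((p || p) && p) == (t -> q)) || !((t && !t) || p))):
        ((((p || p) && p) == (t -> q)) || !((t && !t) || p)): β-rule — branch into (((p || p) && p) == (t -> q))  //  !((t && !t) || p).
          branch 2.1.1 (add (((p || p) && p) == (t -> q))):
            (((p || p) && p) == (t -> q)): β-rule — branch into ((p || p) && p), (t -> q)  //  !((p || p) && p), !(t -> q).
              branch 2.1.1.1 (add ((p || p) && p), (t -> q)):
                ((p || p) && p): α-rule — add (p || p), p.
                (t -> q): β-rule — branch into !t  //  q.
                  branch 2.1.1.1.1 (add !t):
                    (p || p): β-rule — branch into p  //  p.
                      branch 2.1.1.1.1.1 (add p):
                        ○ open, literals {p=T, t=F}.
                      branch 2.1.1.1.1.2 (add p):
                        ○ open, literals {p=T, t=F}.
                  branch 2.1.1.1.2 (add q):
                    (p || p): β-rule — branch into p  //  p.
                      branch 2.1.1.1.2.1 (add p):
                        ○ open, literals {p=T, q=T}.
                      branch 2.1.1.1.2.2 (add p):
                        ○ open, literals {p=T, q=T}.
              branch 2.1.1.2 (add !((p || p) && p), !(t -> q)):
                !(t -> q): α-rule — add t, !q.
                !((p || p) && p): β-rule — branch into !(p || p)  //  !p.
                  branch 2.1.1.2.1 (add !(p || p)):
                    !(p || p): α-rule — add !p, !p.
                    ○ open, literals {p=F, q=F, t=T}.
                  branch 2.1.1.2.2 (add !p):
                    ○ open, literals {p=F, q=F, t=T}.
          branch 2.1.2 (add !((t && !t) || p)):
            !((t && !t) || p): α-rule — add !(t && !t), !p.
            !(t && !t): β-rule — branch into !t  //  !!t.
              branch 2.1.2.1 (add !t):
                ○ open, literals {p=F, t=F}.
              branch 2.1.2.2 (add !!t):
                ○ open, literals {p=F, t=T}.
      branch 2.2 (add p):
        ○ open, literals {p=T}.
0 branches closed, 10 open.
An open branch gives a satisfying assignment: q=T, s=T, t=F.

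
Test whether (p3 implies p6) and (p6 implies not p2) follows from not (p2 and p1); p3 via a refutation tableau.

Initial set: {not (p2 and p1); p3; not ((p3 implies p6) and (p6 implies not p2))}.
not (p2 and p1): β-rule — branch into not p2  //  not p1.
  branch 1 (add not p2):
    not ((p3 implies p6) and (p6 implies not p2)): β-rule — branch into not (p3 implies p6)  //  not (p6 implies not p2).
      branch 1.1 (add not (p3 implies p6)):
        not (p3 implies p6): α-rule — add p3, not p6.
        ○ open, literals {p2=false, p3=true, p6=false}.
      branch 1.2 (add not (p6 implies not p2)):
        not (p6 implies not p2): α-rule — add p6, not not p2.
        × closes — contains both p2 and not p2.
  branch 2 (add not p1):
    not ((p3 implies p6) and (p6 implies not p2)): β-rule — branch into not (p3 implies p6)  //  not (p6 implies not p2).
      branch 2.1 (add not (p3 implies p6)):
        not (p3 implies p6): α-rule — add p3, not p6.
        ○ open, literals {p1=false, p3=true, p6=false}.
      branch 2.2 (add not (p6 implies not p2)):
        not (p6 implies not p2): α-rule — add p6, not not p2.
        ○ open, literals {p1=false, p2=true, p3=true, p6=true}.
1 branch closed, 3 open.
An open branch gives a countermodel: p2=false, p3=true, p6=false (unmentioned atoms arbitrary); the premises hold there but the conclusion fails.

No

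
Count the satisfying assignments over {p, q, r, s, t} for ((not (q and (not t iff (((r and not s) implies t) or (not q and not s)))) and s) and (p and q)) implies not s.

30

Initial set: {(((not (q and (not t iff (((r and not s) implies t) or (not q and not s)))) and s) and (p and q)) implies not s)}.
(((not (q and (not t iff (((r and not s) implies t) or (not q and not s)))) and s) and (p and q)) implies not s): β-rule — branch into not ((not (q and (not t iff (((r and not s) implies t) or (not q and not s)))) and s) and (p and q))  //  not s.
  branch 1 (add not ((not (q and (not t iff (((r and not s) implies t) or (not q and not s)))) and s) and (p and q))):
    not ((not (q and (not t iff (((r and not s) implies t) or (not q and not s)))) and s) and (p and q)): β-rule — branch into not (not (q and (not t iff (((r and not s) implies t) or (not q and not s)))) and s)  //  not (p and q).
      branch 1.1 (add not (not (q and (not t iff (((r and not s) implies t) or (not q and not s)))) and s)):
        not (not (q and (not t iff (((r and not s) implies t) or (not q and not s)))) and s): β-rule — branch into not not (q and (not t iff (((r and not s) implies t) or (not q and not s))))  //  not s.
          branch 1.1.1 (add not not (q and (not t iff (((r and not s) implies t) or (not q and not s))))):
            not not (q and (not t iff (((r and not s) implies t) or (not q and not s)))): α-rule — add q, (not t iff (((r and not s) implies t) or (not q and not s))).
            (not t iff (((r and not s) implies t) or (not q and not s))): β-rule — branch into not t, (((r and not s) implies t) or (not q and not s))  //  not not t, not (((r and not s) implies t) or (not q and not s)).
              branch 1.1.1.1 (add not t, (((r and not s) implies t) or (not q and not s))):
                (((r and not s) implies t) or (not q and not s)): β-rule — branch into ((r and not s) implies t)  //  (not q and not s).
                  branch 1.1.1.1.1 (add ((r and not s) implies t)):
                    ((r and not s) implies t): β-rule — branch into not (r and not s)  //  t.
                      branch 1.1.1.1.1.1 (add not (r and not s)):
                        not (r and not s): β-rule — branch into not r  //  not not s.
                          branch 1.1.1.1.1.1.1 (add not r):
                            ○ open, literals {q=true, r=false, t=false}.
                          branch 1.1.1.1.1.1.2 (add not not s):
                            ○ open, literals {q=true, s=true, t=false}.
                      branch 1.1.1.1.1.2 (add t):
                        × closes — contains both t and not t.
                  branch 1.1.1.1.2 (add (not q and not s)):
                    (not q and not s): α-rule — add not q, not s.
                    × closes — contains both q and not q.
              branch 1.1.1.2 (add not not t, not (((r and not s) implies t) or (not q and not s))):
                not (((r and not s) implies t) or (not q and not s)): α-rule — add not ((r and not s) implies t), not (not q and not s).
                not ((r and not s) implies t): α-rule — add (r and not s), not t.
                × closes — contains both t and not t.
          branch 1.1.2 (add not s):
            ○ open, literals {s=false}.
      branch 1.2 (add not (p and q)):
        not (p and q): β-rule — branch into not p  //  not q.
          branch 1.2.1 (add not p):
            ○ open, literals {p=false}.
          branch 1.2.2 (add not q):
            ○ open, literals {q=false}.
  branch 2 (add not s):
    ○ open, literals {s=false}.
3 branches closed, 6 open.
Each open branch fixes some atoms; the unmentioned ones are free. Counting distinct full assignments: branch {q=true, r=false, t=false} (p, s) contributes 4 new; branch {q=true, s=true, t=false} (p, r) contributes 2 new; branch {s=false} (p, q, r, t) contributes 14 new; branch {p=false} (q, r, s, t) contributes 6 new; branch {q=false} (p, r, s, t) contributes 4 new; branch {s=false} (p, q, r, t) contributes 0 new. Total: 30.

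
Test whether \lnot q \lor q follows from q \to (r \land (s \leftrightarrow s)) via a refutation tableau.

Yes

Initial set: {(q \to (r \land (s \leftrightarrow s))); \lnot (\lnot q \lor q)}.
\lnot (\lnot q \lor q): α-rule — add \lnot \lnot q, \lnot q.
× closes — contains both q and \lnot q.
All 1 branch closes.
Every branch closed, so the premises entail the conclusion.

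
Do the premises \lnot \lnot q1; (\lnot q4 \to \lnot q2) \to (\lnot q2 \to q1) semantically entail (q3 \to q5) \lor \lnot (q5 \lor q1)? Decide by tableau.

No

Initial set: {\lnot \lnot q1; ((\lnot q4 \to \lnot q2) \to (\lnot q2 \to q1)); \lnot ((q3 \to q5) \lor \lnot (q5 \lor q1))}.
\lnot \lnot q1: drop double negation, giving q1.
\lnot ((q3 \to q5) \lor \lnot (q5 \lor q1)): α-rule — add \lnot (q3 \to q5), \lnot \lnot (q5 \lor q1).
\lnot (q3 \to q5): α-rule — add q3, \lnot q5.
((\lnot q4 \to \lnot q2) \to (\lnot q2 \to q1)): β-rule — branch into \lnot (\lnot q4 \to \lnot q2)  //  (\lnot q2 \to q1).
  branch 1 (add \lnot (\lnot q4 \to \lnot q2)):
    \lnot (\lnot q4 \to \lnot q2): α-rule — add \lnot q4, \lnot \lnot q2.
    \lnot \lnot (q5 \lor q1): β-rule — branch into q5  //  q1.
      branch 1.1 (add q5):
        × closes — contains both q5 and \lnot q5.
      branch 1.2 (add q1):
        ○ open, literals {q1=true, q2=true, q3=true, q4=false, q5=false}.
  branch 2 (add (\lnot q2 \to q1)):
    \lnot \lnot (q5 \lor q1): β-rule — branch into q5  //  q1.
      branch 2.1 (add q5):
        × closes — contains both q5 and \lnot q5.
      branch 2.2 (add q1):
        (\lnot q2 \to q1): β-rule — branch into \lnot \lnot q2  //  q1.
          branch 2.2.1 (add \lnot \lnot q2):
            ○ open, literals {q1=true, q2=true, q3=true, q5=false}.
          branch 2.2.2 (add q1):
            ○ open, literals {q1=true, q3=true, q5=false}.
2 branches closed, 3 open.
An open branch gives a countermodel: q1=true, q2=true, q3=true, q4=false, q5=false (unmentioned atoms arbitrary); the premises hold there but the conclusion fails.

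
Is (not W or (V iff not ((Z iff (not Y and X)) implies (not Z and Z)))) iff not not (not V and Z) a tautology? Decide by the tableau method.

Not valid

Assume the negation and expand:
Initial set: {F ((not W or (V iff not ((Z iff (not Y and X)) implies (not Z and Z)))) iff not not (not V and Z))}.
F ((not W or (V iff not ((Z iff (not Y and X)) implies (not Z and Z)))) iff not not (not V and Z)): β-rule — branch into T (not W or (V iff not ((Z iff (not Y and X)) implies (not Z and Z)))), F not not (not V and Z)  //  F (not W or (V iff not ((Z iff (not Y and X)) implies (not Z and Z)))), T not not (not V and Z).
  branch 1 (add T (not W or (V iff not ((Z iff (not Y and X)) implies (not Z and Z)))), F not not (not V and Z)):
    F not not (not V and Z): drop double negation, giving F (not V and Z).
    T (not W or (V iff not ((Z iff (not Y and X)) implies (not Z and Z)))): β-rule — branch into T not W  //  T (V iff not ((Z iff (not Y and X)) implies (not Z and Z))).
      branch 1.1 (add T not W):
        F (not V and Z): β-rule — branch into F not V  //  F Z.
          branch 1.1.1 (add F not V):
            ○ open, literals {V=1, W=0}.
          branch 1.1.2 (add F Z):
            ○ open, literals {W=0, Z=0}.
      branch 1.2 (add T (V iff not ((Z iff (not Y and X)) implies (not Z and Z)))):
        F (not V and Z): β-rule — branch into F not V  //  F Z.
          branch 1.2.1 (add F not V):
            T (V iff not ((Z iff (not Y and X)) implies (not Z and Z))): β-rule — branch into T V, T not ((Z iff (not Y and X)) implies (not Z and Z))  //  F V, F not ((Z iff (not Y and X)) implies (not Z and Z)).
              branch 1.2.1.1 (add T V, T not ((Z iff (not Y and X)) implies (not Z and Z))):
                T not ((Z iff (not Y and X)) implies (not Z and Z)): α-rule — add T (Z iff (not Y and X)), F (not Z and Z).
                T (Z iff (not Y and X)): β-rule — branch into T Z, T (not Y and X)  //  F Z, F (not Y and X).
                  branch 1.2.1.1.1 (add T Z, T (not Y and X)):
                    T (not Y and X): α-rule — add T not Y, T X.
                    F (not Z and Z): β-rule — branch into F not Z  //  F Z.
                      branch 1.2.1.1.1.1 (add F not Z):
                        ○ open, literals {V=1, X=1, Y=0, Z=1}.
                      branch 1.2.1.1.1.2 (add F Z):
                        × closes — contains both Z and not Z.
                  branch 1.2.1.1.2 (add F Z, F (not Y and X)):
                    F (not Z and Z): β-rule — branch into F not Z  //  F Z.
                      branch 1.2.1.1.2.1 (add F not Z):
                        × closes — contains both Z and not Z.
                      branch 1.2.1.1.2.2 (add F Z):
                        F (not Y and X): β-rule — branch into F not Y  //  F X.
                          branch 1.2.1.1.2.2.1 (add F not Y):
                            ○ open, literals {V=1, Y=1, Z=0}.
                          branch 1.2.1.1.2.2.2 (add F X):
                            ○ open, literals {V=1, X=0, Z=0}.
              branch 1.2.1.2 (add F V, F not ((Z iff (not Y and X)) implies (not Z and Z))):
                × closes — contains both V and not V.
          branch 1.2.2 (add F Z):
            T (V iff not ((Z iff (not Y and X)) implies (not Z and Z))): β-rule — branch into T V, T not ((Z iff (not Y and X)) implies (not Z and Z))  //  F V, F not ((Z iff (not Y and X)) implies (not Z and Z)).
              branch 1.2.2.1 (add T V, T not ((Z iff (not Y and X)) implies (not Z and Z))):
                T not ((Z iff (not Y and X)) implies (not Z and Z)): α-rule — add T (Z iff (not Y and X)), F (not Z and Z).
                T (Z iff (not Y and X)): β-rule — branch into T Z, T (not Y and X)  //  F Z, F (not Y and X).
                  branch 1.2.2.1.1 (add T Z, T (not Y and X)):
                    × closes — contains both Z and not Z.
                  branch 1.2.2.1.2 (add F Z, F (not Y and X)):
                    F (not Z and Z): β-rule — branch into F not Z  //  F Z.
                      branch 1.2.2.1.2.1 (add F not Z):
                        × closes — contains both Z and not Z.
                      branch 1.2.2.1.2.2 (add F Z):
                        F (not Y and X): β-rule — branch into F not Y  //  F X.
                          branch 1.2.2.1.2.2.1 (add F not Y):
                            ○ open, literals {V=1, Y=1, Z=0}.
                          branch 1.2.2.1.2.2.2 (add F X):
                            ○ open, literals {V=1, X=0, Z=0}.
              branch 1.2.2.2 (add F V, F not ((Z iff (not Y and X)) implies (not Z and Z))):
                F not ((Z iff (not Y and X)) implies (not Z and Z)): β-rule — branch into F (Z iff (not Y and X))  //  T (not Z and Z).
                  branch 1.2.2.2.1 (add F (Z iff (not Y and X))):
                    F (Z iff (not Y and X)): β-rule — branch into T Z, F (not Y and X)  //  F Z, T (not Y and X).
                      branch 1.2.2.2.1.1 (add T Z, F (not Y and X)):
                        × closes — contains both Z and not Z.
                      branch 1.2.2.2.1.2 (add F Z, T (not Y and X)):
                        T (not Y and X): α-rule — add T not Y, T X.
                        ○ open, literals {V=0, X=1, Y=0, Z=0}.
                  branch 1.2.2.2.2 (add T (not Z and Z)):
                    T (not Z and Z): α-rule — add T not Z, T Z.
                    × closes — contains both Z and not Z.
  branch 2 (add F (not W or (V iff not ((Z iff (not Y and X)) implies (not Z and Z)))), T not not (not V and Z)):
    F (not W or (V iff not ((Z iff (not Y and X)) implies (not Z and Z)))): α-rule — add F not W, F (V iff not ((Z iff (not Y and X)) implies (not Z and Z))).
    T not not (not V and Z): drop double negation, giving T (not V and Z).
    T (not V and Z): α-rule — add T not V, T Z.
    F (V iff not ((Z iff (not Y and X)) implies (not Z and Z))): β-rule — branch into T V, F not ((Z iff (not Y and X)) implies (not Z and Z))  //  F V, T not ((Z iff (not Y and X)) implies (not Z and Z)).
      branch 2.1 (add T V, F not ((Z iff (not Y and X)) implies (not Z and Z))):
        × closes — contains both V and not V.
      branch 2.2 (add F V, T not ((Z iff (not Y and X)) implies (not Z and Z))):
        T not ((Z iff (not Y and X)) implies (not Z and Z)): α-rule — add T (Z iff (not Y and X)), F (not Z and Z).
        T (Z iff (not Y and X)): β-rule — branch into T Z, T (not Y and X)  //  F Z, F (not Y and X).
          branch 2.2.1 (add T Z, T (not Y and X)):
            T (not Y and X): α-rule — add T not Y, T X.
            F (not Z and Z): β-rule — branch into F not Z  //  F Z.
              branch 2.2.1.1 (add F not Z):
                ○ open, literals {V=0, W=1, X=1, Y=0, Z=1}.
              branch 2.2.1.2 (add F Z):
                × closes — contains both Z and not Z.
          branch 2.2.2 (add F Z, F (not Y and X)):
            × closes — contains both Z and not Z.
10 branches closed, 9 open.
An open branch gives a countermodel: V=1, W=0 (unmentioned atoms arbitrary); under it the original formula is false.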